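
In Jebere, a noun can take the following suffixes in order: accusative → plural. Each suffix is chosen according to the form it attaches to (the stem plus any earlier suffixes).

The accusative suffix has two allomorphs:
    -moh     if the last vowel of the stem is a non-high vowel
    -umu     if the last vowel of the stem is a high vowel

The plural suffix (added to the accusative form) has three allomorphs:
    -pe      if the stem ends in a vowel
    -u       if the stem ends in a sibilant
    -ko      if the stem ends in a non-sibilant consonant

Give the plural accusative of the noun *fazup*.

fazupumupe

*fazup* — last vowel /u/ (a high vowel) → -umu → *fazupumu*.
Since the final sound of the accusative form *fazupumu* is /u/ (a vowel), it takes -pe, giving *fazupumupe*.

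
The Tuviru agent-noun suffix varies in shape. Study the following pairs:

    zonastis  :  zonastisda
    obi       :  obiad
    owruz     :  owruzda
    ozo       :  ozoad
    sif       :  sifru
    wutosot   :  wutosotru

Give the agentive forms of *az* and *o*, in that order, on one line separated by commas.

azda, oad

The suffix is conditioned by the final sound: -da when the stem ends in a sibilant (*zonastis*, *owruz*); -ru when the stem ends in a non-sibilant consonant (*sif*, *wutosot*); -ad when the stem ends in a vowel (*obi*, *ozo*).
*az* — final sound /z/ (a sibilant) → -da → *azda*.
*o* — final sound /o/ (a vowel) → -ad → *oad*.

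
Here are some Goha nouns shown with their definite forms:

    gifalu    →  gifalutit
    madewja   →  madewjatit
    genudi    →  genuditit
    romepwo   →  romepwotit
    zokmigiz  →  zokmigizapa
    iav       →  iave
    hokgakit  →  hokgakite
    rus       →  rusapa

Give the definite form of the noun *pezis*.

The suffix is conditioned by the final sound: -apa when the stem ends in a sibilant (*zokmigiz*, *rus*); -e when the stem ends in a non-sibilant consonant (*iav*, *hokgakit*); -tit when the stem ends in a vowel (*gifalu*, *madewja*, *genudi*, *romepwo*).
*pezis*: final sound = /s/, a sibilant → -apa → *pezisapa*.

pezisapa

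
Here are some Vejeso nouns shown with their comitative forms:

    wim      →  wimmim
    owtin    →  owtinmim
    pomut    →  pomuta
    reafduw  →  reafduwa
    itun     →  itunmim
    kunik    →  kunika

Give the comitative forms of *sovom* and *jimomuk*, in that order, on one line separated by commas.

sovommim, jimomuka

The pattern is nasality of the final consonant: -mim when the stem ends in a nasal (*wim*, *owtin*, *itun*); -a when the stem ends in a non-nasal consonant (*pomut*, *reafduw*, *kunik*).
*sovom*: final consonant = /m/, a nasal → -mim → *sovommim*.
Since the final consonant of *jimomuk* is /k/ (non-nasal), it takes -a, giving *jimomuka*.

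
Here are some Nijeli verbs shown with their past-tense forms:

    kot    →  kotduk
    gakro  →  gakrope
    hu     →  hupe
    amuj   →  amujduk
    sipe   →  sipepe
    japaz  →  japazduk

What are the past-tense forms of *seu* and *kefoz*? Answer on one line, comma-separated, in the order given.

seupe, kefozduk

Looking at the final sound of each stem: -duk when the stem ends in a consonant (*kot*, *amuj*, *japaz*); -pe when the stem ends in a vowel (*gakro*, *hu*, *sipe*).
The final sound of *seu* is /u/, which is a vowel, so the suffix is -pe, giving *seupe*.
Since the final sound of *kefoz* is /z/ (a consonant), it takes -duk, giving *kefozduk*.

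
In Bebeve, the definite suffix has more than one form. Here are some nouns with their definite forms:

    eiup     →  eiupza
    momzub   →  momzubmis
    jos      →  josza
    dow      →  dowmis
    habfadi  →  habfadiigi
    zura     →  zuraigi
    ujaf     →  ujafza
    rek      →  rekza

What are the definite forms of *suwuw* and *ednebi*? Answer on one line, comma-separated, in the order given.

The alternation tracks the final sound of the stem — -za when the stem ends in a voiceless consonant (*eiup*, *jos*, *ujaf*, *rek*); -mis when the stem ends in a voiced consonant (*momzub*, *dow*); -igi when the stem ends in a vowel (*habfadi*, *zura*).
*suwuw* — final sound /w/ (a voiced consonant) → -mis → *suwuwmis*.
*ednebi* — final sound /i/ (a vowel) → -igi → *ednebiigi*.

suwuwmis, ednebiigi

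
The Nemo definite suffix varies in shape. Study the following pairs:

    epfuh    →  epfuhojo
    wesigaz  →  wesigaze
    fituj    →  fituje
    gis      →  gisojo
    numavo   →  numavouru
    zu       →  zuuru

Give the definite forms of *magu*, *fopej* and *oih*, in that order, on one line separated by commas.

The pattern is voicing of the final sound: -ojo when the stem ends in a voiceless consonant (*epfuh*, *gis*); -e when the stem ends in a voiced consonant (*wesigaz*, *fituj*); -uru when the stem ends in a vowel (*numavo*, *zu*).
The final sound of *magu* is /u/, which is a vowel, so the suffix is -uru, giving *maguuru*.
Since the final sound of *fopej* is /j/ (a voiced consonant), it takes -e, giving *fopeje*.
Since the final sound of *oih* is /h/ (a voiceless consonant), it takes -ojo, giving *oihojo*.

maguuru, fopeje, oihojo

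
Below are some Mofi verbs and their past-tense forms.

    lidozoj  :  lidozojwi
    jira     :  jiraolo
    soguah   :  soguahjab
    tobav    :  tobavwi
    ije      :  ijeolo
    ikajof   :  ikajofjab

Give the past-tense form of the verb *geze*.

Looking at the final sound of each stem: -jab when the stem ends in a voiceless consonant (*soguah*, *ikajof*); -wi when the stem ends in a voiced consonant (*lidozoj*, *tobav*); -olo when the stem ends in a vowel (*jira*, *ije*).
Since the final sound of *geze* is /e/ (a vowel), it takes -olo, giving *gezeolo*.

gezeolo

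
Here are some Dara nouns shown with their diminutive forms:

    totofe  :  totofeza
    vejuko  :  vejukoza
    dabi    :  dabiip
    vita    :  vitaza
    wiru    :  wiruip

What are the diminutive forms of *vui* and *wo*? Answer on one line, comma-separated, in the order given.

vuiip, woza

The suffix is conditioned by the last vowel: -ip when the last vowel of the stem is a high vowel (*dabi*, *wiru*); -za when the last vowel of the stem is a non-high vowel (*totofe*, *vejuko*, *vita*).
The last vowel of *vui* is /i/, which is a high vowel, so the suffix is -ip, giving *vuiip*.
*wo* — last vowel /o/ (a non-high vowel) → -za → *woza*.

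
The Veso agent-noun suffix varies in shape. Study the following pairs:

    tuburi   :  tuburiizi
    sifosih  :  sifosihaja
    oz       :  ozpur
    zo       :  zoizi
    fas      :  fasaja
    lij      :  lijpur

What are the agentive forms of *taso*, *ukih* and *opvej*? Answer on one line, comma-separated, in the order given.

The suffix is conditioned by the final sound: -aja when the stem ends in a voiceless consonant (*sifosih*, *fas*); -pur when the stem ends in a voiced consonant (*oz*, *lij*); -izi when the stem ends in a vowel (*tuburi*, *zo*).
The final sound of *taso* is /o/, which is a vowel, so the suffix is -izi, giving *tasoizi*.
The final sound of *ukih* is /h/, which is a voiceless consonant, so the suffix is -aja, giving *ukihaja*.
Since the final sound of *opvej* is /j/ (a voiced consonant), it takes -pur, giving *opvejpur*.

tasoizi, ukihaja, opvejpur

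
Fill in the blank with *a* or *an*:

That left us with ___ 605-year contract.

The indefinite article is chosen by the initial *sound* of the following word, not its spelling.
The number *605* is spoken "six hundred …", beginning with /sɪks/ — a consonant sound.
So the article is *a*: That left us with a 605-year contract.

a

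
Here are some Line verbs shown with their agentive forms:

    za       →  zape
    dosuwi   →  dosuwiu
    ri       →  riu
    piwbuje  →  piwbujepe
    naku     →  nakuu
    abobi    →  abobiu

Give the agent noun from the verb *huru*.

The alternation tracks the last vowel of the stem — -u when the last vowel of the stem is a high vowel (*dosuwi*, *ri*, *naku*, *abobi*); -pe when the last vowel of the stem is a non-high vowel (*za*, *piwbuje*).
Since the last vowel of *huru* is /u/ (a high vowel), it takes -u, giving *huruu*.

huruu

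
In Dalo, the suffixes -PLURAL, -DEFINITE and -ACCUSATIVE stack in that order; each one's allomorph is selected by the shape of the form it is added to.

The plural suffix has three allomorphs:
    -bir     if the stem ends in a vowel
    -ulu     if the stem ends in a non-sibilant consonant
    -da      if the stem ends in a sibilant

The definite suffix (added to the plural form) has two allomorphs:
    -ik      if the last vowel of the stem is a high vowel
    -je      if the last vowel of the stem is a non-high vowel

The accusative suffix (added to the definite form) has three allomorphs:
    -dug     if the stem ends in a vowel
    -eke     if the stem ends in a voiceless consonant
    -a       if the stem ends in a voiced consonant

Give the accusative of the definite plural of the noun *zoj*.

*zoj* — final sound /j/ (a non-sibilant consonant) → -ulu → *zojulu*.
The last vowel of the plural form *zojulu* is /u/, which is a high vowel, so the definite suffix is -ik, giving *zojuluik*.
Since the final sound of the definite form *zojuluik* is /k/ (a voiceless consonant), it takes -eke, giving *zojuluikeke*.

zojuluikeke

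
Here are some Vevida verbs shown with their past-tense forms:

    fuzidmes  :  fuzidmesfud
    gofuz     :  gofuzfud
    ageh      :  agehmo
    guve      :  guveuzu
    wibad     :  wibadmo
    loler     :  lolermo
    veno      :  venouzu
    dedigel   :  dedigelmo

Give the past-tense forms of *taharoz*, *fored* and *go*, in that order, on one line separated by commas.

Looking at the final sound of each stem: -fud when the stem ends in a sibilant (*fuzidmes*, *gofuz*); -mo when the stem ends in a non-sibilant consonant (*ageh*, *wibad*, *loler*, *dedigel*); -uzu when the stem ends in a vowel (*guve*, *veno*).
*taharoz* — final sound /z/ (a sibilant) → -fud → *taharozfud*.
*fored* — final sound /d/ (a non-sibilant consonant) → -mo → *foredmo*.
*go* — final sound /o/ (a vowel) → -uzu → *gouzu*.

taharozfud, foredmo, gouzu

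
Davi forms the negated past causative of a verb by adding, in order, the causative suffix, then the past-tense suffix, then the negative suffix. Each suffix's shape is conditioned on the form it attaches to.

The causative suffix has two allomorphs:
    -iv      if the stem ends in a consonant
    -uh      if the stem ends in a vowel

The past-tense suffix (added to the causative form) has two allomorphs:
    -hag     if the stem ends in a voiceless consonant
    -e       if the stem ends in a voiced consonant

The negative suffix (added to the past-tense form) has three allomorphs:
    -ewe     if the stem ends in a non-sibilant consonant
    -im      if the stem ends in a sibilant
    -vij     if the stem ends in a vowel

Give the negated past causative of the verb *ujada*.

ujadauhhagewe

*ujada* — final sound /a/ (a vowel) → -uh → *ujadauh*.
The causative form *ujadauh*: final consonant = /h/, voiceless → -hag → *ujadauhhag*.
The past-tense form *ujadauhhag* — final sound /g/ (a non-sibilant consonant) → -ewe → *ujadauhhagewe*.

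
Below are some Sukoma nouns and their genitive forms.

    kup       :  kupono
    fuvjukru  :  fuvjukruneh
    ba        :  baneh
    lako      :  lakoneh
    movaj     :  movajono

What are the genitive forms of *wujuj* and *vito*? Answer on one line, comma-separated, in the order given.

The alternation tracks the final sound of the stem — -ono when the stem ends in a consonant (*kup*, *movaj*); -neh when the stem ends in a vowel (*fuvjukru*, *ba*, *lako*).
The final sound of *wujuj* is /j/, which is a consonant, so the suffix is -ono, giving *wujujono*.
*vito* — final sound /o/ (a vowel) → -neh → *vitoneh*.

wujujono, vitoneh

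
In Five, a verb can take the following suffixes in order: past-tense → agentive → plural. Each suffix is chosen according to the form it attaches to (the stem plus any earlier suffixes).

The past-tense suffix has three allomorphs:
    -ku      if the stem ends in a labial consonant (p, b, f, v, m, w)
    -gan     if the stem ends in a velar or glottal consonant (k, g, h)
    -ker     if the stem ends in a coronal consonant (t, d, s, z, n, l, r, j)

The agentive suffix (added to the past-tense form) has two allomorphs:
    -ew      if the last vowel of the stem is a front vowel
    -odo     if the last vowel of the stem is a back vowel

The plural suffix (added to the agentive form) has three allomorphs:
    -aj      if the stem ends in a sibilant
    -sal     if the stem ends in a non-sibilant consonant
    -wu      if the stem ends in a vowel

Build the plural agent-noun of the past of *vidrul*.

Since the final consonant of *vidrul* is /l/ (coronal), it takes -ker, giving *vidrulker*.
The past-tense form *vidrulker*: last vowel = /e/, a front vowel → -ew → *vidrulkerew*.
The agentive form *vidrulkerew*: final sound = /w/, a non-sibilant consonant → -sal → *vidrulkerewsal*.

vidrulkerewsal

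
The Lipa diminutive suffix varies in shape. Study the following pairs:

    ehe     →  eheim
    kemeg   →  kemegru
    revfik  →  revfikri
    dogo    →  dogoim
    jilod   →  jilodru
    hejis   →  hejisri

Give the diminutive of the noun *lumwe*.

The suffix is conditioned by the final sound: -ri when the stem ends in a voiceless consonant (*revfik*, *hejis*); -ru when the stem ends in a voiced consonant (*kemeg*, *jilod*); -im when the stem ends in a vowel (*ehe*, *dogo*).
*lumwe* — final sound /e/ (a vowel) → -im → *lumweim*.

lumweim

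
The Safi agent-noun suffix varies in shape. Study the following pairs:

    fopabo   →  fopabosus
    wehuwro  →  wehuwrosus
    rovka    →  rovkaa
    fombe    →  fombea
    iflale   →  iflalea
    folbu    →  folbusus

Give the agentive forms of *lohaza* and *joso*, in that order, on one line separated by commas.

lohazaa, jososus

The suffix is conditioned by the last vowel: -sus when the last vowel of the stem is a rounded vowel (*fopabo*, *wehuwro*, *folbu*); -a when the last vowel of the stem is an unrounded vowel (*rovka*, *fombe*, *iflale*).
The last vowel of *lohaza* is /a/, which is an unrounded vowel, so the suffix is -a, giving *lohazaa*.
The last vowel of *joso* is /o/, which is a rounded vowel, so the suffix is -sus, giving *jososus*.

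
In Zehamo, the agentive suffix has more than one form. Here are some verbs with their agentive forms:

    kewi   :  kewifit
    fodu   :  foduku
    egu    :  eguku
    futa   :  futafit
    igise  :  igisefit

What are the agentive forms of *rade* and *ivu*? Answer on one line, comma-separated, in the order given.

The suffix is conditioned by the last vowel: -ku when the last vowel of the stem is a rounded vowel (*fodu*, *egu*); -fit when the last vowel of the stem is an unrounded vowel (*kewi*, *futa*, *igise*).
Since the last vowel of *rade* is /e/ (an unrounded vowel), it takes -fit, giving *radefit*.
*ivu* — last vowel /u/ (a rounded vowel) → -ku → *ivuku*.

radefit, ivuku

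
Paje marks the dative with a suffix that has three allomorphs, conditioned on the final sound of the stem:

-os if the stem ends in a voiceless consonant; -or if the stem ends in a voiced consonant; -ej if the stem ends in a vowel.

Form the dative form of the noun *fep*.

fepos

*fep*: final sound = /p/, a voiceless consonant → -os → *fepos*.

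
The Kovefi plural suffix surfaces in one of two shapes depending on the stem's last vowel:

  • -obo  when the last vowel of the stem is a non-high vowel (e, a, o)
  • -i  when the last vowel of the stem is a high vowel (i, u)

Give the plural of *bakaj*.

Since the last vowel of *bakaj* is /a/ (a non-high vowel), it takes -obo, giving *bakajobo*.

bakajobo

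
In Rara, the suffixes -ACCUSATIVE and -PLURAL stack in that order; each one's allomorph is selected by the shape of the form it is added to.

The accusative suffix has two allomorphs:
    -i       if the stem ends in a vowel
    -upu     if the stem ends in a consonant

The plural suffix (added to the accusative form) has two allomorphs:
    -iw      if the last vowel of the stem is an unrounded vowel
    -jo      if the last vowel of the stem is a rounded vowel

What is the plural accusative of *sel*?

selupujo

The final sound of *sel* is /l/, which is a consonant, so the accusative suffix is -upu, giving *selupu*.
The accusative form *selupu* — last vowel /u/ (a rounded vowel) → -jo → *selupujo*.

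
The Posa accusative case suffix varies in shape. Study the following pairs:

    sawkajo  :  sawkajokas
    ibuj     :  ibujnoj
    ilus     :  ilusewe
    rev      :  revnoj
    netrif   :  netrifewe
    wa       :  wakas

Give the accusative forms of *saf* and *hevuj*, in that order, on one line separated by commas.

The alternation tracks the final sound of the stem — -ewe when the stem ends in a voiceless consonant (*ilus*, *netrif*); -noj when the stem ends in a voiced consonant (*ibuj*, *rev*); -kas when the stem ends in a vowel (*sawkajo*, *wa*).
*saf*: final sound = /f/, a voiceless consonant → -ewe → *safewe*.
*hevuj*: final sound = /j/, a voiced consonant → -noj → *hevujnoj*.

safewe, hevujnoj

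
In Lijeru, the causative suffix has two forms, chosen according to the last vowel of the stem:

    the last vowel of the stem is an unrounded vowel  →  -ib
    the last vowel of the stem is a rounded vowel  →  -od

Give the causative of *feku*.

Since the last vowel of *feku* is /u/ (a rounded vowel), it takes -od, giving *fekuod*.

fekuod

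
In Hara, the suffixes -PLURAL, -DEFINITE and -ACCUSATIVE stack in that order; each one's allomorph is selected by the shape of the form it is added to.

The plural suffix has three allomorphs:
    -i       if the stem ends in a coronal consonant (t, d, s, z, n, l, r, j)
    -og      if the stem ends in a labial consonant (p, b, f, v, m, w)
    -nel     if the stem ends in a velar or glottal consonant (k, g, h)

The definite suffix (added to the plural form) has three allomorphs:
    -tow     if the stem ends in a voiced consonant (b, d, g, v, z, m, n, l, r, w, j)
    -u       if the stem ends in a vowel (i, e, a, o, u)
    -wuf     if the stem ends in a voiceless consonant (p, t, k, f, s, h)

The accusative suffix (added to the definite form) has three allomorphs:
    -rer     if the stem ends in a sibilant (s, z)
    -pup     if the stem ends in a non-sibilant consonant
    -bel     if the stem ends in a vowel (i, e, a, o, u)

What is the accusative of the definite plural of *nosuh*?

The final consonant of *nosuh* is /h/, which is velar/glottal, so the plural suffix is -nel, giving *nosuhnel*.
Since the final sound of the plural form *nosuhnel* is /l/ (a voiced consonant), it takes -tow, giving *nosuhneltow*.
The final sound of the definite form *nosuhneltow* is /w/, which is a non-sibilant consonant, so the accusative suffix is -pup, giving *nosuhneltowpup*.

nosuhneltowpup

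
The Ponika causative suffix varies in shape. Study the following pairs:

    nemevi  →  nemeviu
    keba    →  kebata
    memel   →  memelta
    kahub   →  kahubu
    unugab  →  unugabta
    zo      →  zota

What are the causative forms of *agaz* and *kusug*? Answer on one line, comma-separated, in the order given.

The alternation tracks the last vowel of the stem — -u when the last vowel of the stem is a high vowel (*nemevi*, *kahub*); -ta when the last vowel of the stem is a non-high vowel (*keba*, *memel*, *unugab*, *zo*).
Since the last vowel of *agaz* is /a/ (a non-high vowel), it takes -ta, giving *agazta*.
Since the last vowel of *kusug* is /u/ (a high vowel), it takes -u, giving *kusugu*.

agazta, kusugu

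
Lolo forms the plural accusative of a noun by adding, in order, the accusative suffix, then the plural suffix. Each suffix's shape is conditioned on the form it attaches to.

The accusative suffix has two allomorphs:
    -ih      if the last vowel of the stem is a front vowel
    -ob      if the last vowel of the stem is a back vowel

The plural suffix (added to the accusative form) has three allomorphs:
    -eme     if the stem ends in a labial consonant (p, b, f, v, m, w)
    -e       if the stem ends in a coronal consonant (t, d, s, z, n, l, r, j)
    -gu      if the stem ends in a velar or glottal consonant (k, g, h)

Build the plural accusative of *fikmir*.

*fikmir* — last vowel /i/ (a front vowel) → -ih → *fikmirih*.
Since the final consonant of the accusative form *fikmirih* is /h/ (velar/glottal), it takes -gu, giving *fikmirihgu*.

fikmirihgu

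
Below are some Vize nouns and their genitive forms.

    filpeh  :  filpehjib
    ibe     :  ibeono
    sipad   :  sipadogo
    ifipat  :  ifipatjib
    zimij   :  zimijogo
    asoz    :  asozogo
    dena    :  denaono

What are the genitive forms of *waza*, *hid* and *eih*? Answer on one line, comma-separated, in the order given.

The pattern is voicing of the final sound: -jib when the stem ends in a voiceless consonant (*filpeh*, *ifipat*); -ogo when the stem ends in a voiced consonant (*sipad*, *zimij*, *asoz*); -ono when the stem ends in a vowel (*ibe*, *dena*).
Since the final sound of *waza* is /a/ (a vowel), it takes -ono, giving *wazaono*.
The final sound of *hid* is /d/, which is a voiced consonant, so the suffix is -ogo, giving *hidogo*.
Since the final sound of *eih* is /h/ (a voiceless consonant), it takes -jib, giving *eihjib*.

wazaono, hidogo, eihjib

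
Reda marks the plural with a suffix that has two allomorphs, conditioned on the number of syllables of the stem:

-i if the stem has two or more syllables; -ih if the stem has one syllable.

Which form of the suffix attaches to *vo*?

-ih

*vo* (one syllable) → -ih.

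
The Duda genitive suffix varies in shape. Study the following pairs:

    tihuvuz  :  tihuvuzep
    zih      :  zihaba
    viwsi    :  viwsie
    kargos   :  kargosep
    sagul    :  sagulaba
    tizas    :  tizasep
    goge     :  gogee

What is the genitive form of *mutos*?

mutosep

The pattern is sibilance of the final sound: -ep when the stem ends in a sibilant (*tihuvuz*, *kargos*, *tizas*); -aba when the stem ends in a non-sibilant consonant (*zih*, *sagul*); -e when the stem ends in a vowel (*viwsi*, *goge*).
*mutos* — final sound /s/ (a sibilant) → -ep → *mutosep*.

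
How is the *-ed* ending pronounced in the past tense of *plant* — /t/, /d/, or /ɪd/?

The stem *plant* ends in /t/ or /d/.
The -ed suffix is realized as /ɪd/ after /t, d/; as /t/ after other voiceless consonants; and as /d/ after other voiced sounds.
So -ed on *plant* is pronounced /ɪd/.

/ɪd/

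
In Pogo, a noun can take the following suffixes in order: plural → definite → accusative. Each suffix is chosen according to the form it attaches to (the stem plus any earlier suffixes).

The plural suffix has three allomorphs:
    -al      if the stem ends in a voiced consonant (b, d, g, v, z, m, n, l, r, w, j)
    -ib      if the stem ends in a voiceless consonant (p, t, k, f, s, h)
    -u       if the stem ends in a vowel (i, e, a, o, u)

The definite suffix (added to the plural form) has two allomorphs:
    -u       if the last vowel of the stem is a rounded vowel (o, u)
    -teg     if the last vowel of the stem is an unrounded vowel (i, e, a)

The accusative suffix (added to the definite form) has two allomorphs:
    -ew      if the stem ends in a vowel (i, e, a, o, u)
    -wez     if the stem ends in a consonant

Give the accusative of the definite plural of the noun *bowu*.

bowuuuew

The final sound of *bowu* is /u/, which is a vowel, so the plural suffix is -u, giving *bowuu*.
The plural form *bowuu*: last vowel = /u/, a rounded vowel → -u → *bowuuu*.
The definite form *bowuuu* — final sound /u/ (a vowel) → -ew → *bowuuuew*.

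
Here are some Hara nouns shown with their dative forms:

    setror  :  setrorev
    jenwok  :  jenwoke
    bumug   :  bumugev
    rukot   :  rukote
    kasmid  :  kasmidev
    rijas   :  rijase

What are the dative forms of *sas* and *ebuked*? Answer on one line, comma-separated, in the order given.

sase, ebukedev

The suffix is conditioned by the final consonant: -e when the stem ends in a voiceless consonant (*jenwok*, *rukot*, *rijas*); -ev when the stem ends in a voiced consonant (*setror*, *bumug*, *kasmid*).
Since the final consonant of *sas* is /s/ (voiceless), it takes -e, giving *sase*.
*ebuked*: final consonant = /d/, voiced → -ev → *ebukedev*.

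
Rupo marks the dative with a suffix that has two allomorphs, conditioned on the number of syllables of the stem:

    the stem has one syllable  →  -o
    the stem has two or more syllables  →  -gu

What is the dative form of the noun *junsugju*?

junsugjugu

*junsugju* (3 syllables) → -gu → *junsugjugu*.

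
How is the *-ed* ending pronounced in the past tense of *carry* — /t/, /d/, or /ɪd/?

/d/

The stem *carry* ends in a voiced sound other than /d/.
The -ed suffix is realized as /ɪd/ after /t, d/; as /t/ after other voiceless consonants; and as /d/ after other voiced sounds.
So -ed on *carry* is pronounced /d/.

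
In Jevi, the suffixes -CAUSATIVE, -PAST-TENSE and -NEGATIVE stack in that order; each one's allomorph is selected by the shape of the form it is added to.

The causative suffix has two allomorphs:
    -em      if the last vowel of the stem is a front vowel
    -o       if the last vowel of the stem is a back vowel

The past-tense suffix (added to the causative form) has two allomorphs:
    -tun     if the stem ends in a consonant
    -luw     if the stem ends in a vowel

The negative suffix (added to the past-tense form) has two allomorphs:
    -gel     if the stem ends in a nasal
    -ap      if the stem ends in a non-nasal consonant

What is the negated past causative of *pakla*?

paklaoluwap

Since the last vowel of *pakla* is /a/ (a back vowel), it takes -o, giving *paklao*.
Since the final sound of the causative form *paklao* is /o/ (a vowel), it takes -luw, giving *paklaoluw*.
The past-tense form *paklaoluw*: final consonant = /w/, non-nasal → -ap → *paklaoluwap*.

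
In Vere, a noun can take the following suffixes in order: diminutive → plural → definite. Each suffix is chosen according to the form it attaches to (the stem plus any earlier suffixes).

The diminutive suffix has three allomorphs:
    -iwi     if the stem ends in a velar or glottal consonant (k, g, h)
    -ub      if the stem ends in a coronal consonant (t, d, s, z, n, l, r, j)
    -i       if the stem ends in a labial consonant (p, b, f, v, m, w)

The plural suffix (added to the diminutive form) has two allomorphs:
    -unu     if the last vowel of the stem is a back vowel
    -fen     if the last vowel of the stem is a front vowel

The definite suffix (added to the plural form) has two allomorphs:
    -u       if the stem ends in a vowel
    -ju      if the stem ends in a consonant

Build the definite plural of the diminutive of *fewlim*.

The final consonant of *fewlim* is /m/, which is labial, so the diminutive suffix is -i, giving *fewlimi*.
Since the last vowel of the diminutive form *fewlimi* is /i/ (a front vowel), it takes -fen, giving *fewlimifen*.
The plural form *fewlimifen* — final sound /n/ (a consonant) → -ju → *fewlimifenju*.

fewlimifenju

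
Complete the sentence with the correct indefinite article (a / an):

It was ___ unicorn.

The indefinite article is chosen by the initial *sound* of the following word, not its spelling.
*unicorn* begins with the sound /juː/ (u pronounced /juː/) — a consonant sound.
So the article is *a*: It was a unicorn.

a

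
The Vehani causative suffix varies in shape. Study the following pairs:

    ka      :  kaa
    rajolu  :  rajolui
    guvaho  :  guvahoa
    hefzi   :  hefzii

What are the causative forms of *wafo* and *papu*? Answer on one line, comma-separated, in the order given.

wafoa, papui

The alternation tracks the last vowel of the stem — -i when the last vowel of the stem is a high vowel (*rajolu*, *hefzi*); -a when the last vowel of the stem is a non-high vowel (*ka*, *guvaho*).
Since the last vowel of *wafo* is /o/ (a non-high vowel), it takes -a, giving *wafoa*.
Since the last vowel of *papu* is /u/ (a high vowel), it takes -i, giving *papui*.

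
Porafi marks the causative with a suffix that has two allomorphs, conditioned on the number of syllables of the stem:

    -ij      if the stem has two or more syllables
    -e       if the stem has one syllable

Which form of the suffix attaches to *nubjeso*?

*nubjeso* (3 syllables) → -ij.

-ij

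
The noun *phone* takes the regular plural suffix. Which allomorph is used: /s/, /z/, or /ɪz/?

The stem *phone* ends in a voiced non-sibilant sound.
The plural suffix surfaces as /ɪz/ after sibilants, /s/ after other voiceless consonants, and /z/ after other voiced sounds.
So the plural -s on *phone* is pronounced /z/.

/z/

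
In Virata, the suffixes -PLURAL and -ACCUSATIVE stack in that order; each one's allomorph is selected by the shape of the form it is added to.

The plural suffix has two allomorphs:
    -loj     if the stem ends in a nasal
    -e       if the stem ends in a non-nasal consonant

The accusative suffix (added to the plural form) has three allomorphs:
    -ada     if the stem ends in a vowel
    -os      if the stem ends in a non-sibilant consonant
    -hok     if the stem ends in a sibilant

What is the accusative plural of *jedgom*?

jedgomlojos

Since the final consonant of *jedgom* is /m/ (a nasal), it takes -loj, giving *jedgomloj*.
The plural form *jedgomloj*: final sound = /j/, a non-sibilant consonant → -os → *jedgomlojos*.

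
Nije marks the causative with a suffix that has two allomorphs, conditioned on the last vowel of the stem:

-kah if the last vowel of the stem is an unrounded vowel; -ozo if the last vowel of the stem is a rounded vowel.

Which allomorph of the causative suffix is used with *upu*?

*upu*: last vowel = /u/, a rounded vowel → -ozo.

-ozo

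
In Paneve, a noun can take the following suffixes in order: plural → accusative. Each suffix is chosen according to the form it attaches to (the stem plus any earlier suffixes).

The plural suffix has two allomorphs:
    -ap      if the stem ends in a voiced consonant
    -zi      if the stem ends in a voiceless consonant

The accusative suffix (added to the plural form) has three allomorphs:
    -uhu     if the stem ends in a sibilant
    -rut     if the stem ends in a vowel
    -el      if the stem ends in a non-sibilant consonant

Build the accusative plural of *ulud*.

Since the final consonant of *ulud* is /d/ (voiced), it takes -ap, giving *uludap*.
The final sound of the plural form *uludap* is /p/, which is a non-sibilant consonant, so the accusative suffix is -el, giving *uludapel*.

uludapel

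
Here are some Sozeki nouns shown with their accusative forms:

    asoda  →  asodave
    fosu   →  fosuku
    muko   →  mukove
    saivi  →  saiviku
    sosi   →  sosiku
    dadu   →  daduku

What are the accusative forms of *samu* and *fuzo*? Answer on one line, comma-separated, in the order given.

The alternation tracks the last vowel of the stem — -ku when the last vowel of the stem is a high vowel (*fosu*, *saivi*, *sosi*, *dadu*); -ve when the last vowel of the stem is a non-high vowel (*asoda*, *muko*).
*samu*: last vowel = /u/, a high vowel → -ku → *samuku*.
The last vowel of *fuzo* is /o/, which is a non-high vowel, so the suffix is -ve, giving *fuzove*.

samuku, fuzove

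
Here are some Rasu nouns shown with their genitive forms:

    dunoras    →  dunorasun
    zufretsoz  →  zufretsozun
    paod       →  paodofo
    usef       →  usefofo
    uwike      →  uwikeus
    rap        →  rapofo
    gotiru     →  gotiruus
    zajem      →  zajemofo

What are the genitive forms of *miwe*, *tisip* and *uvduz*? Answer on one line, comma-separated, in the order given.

The pattern is sibilance of the final sound: -un when the stem ends in a sibilant (*dunoras*, *zufretsoz*); -ofo when the stem ends in a non-sibilant consonant (*paod*, *usef*, *rap*, *zajem*); -us when the stem ends in a vowel (*uwike*, *gotiru*).
The final sound of *miwe* is /e/, which is a vowel, so the suffix is -us, giving *miweus*.
*tisip* — final sound /p/ (a non-sibilant consonant) → -ofo → *tisipofo*.
*uvduz*: final sound = /z/, a sibilant → -un → *uvduzun*.

miweus, tisipofo, uvduzun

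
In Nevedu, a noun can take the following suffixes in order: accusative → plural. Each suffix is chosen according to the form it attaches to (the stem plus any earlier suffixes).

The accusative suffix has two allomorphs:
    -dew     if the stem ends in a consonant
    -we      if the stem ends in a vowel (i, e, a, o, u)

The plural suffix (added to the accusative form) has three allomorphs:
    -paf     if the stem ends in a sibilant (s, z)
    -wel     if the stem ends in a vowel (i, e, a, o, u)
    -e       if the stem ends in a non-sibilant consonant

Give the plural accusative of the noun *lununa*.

lununawewel

*lununa*: final sound = /a/, a vowel → -we → *lununawe*.
The final sound of the accusative form *lununawe* is /e/, which is a vowel, so the plural suffix is -wel, giving *lununawewel*.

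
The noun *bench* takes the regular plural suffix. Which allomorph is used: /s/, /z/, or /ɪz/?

/ɪz/

The stem *bench* ends in a sibilant (/s, z, ʃ, ʒ, tʃ, dʒ/).
The plural suffix surfaces as /ɪz/ after sibilants, /s/ after other voiceless consonants, and /z/ after other voiced sounds.
So the plural -s on *bench* is pronounced /ɪz/.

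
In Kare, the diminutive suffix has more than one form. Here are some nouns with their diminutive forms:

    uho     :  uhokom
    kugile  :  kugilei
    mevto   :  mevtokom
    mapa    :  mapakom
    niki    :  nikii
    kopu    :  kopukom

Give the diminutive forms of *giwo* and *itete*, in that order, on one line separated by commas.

Looking at the last vowel of each stem: -i when the last vowel of the stem is a front vowel (*kugile*, *niki*); -kom when the last vowel of the stem is a back vowel (*uho*, *mevto*, *mapa*, *kopu*).
The last vowel of *giwo* is /o/, which is a back vowel, so the suffix is -kom, giving *giwokom*.
The last vowel of *itete* is /e/, which is a front vowel, so the suffix is -i, giving *itetei*.

giwokom, itetei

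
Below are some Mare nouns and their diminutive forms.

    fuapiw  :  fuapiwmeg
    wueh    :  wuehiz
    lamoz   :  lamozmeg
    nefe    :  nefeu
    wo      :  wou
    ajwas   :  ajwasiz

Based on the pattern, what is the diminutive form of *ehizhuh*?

ehizhuhiz

The alternation tracks the final sound of the stem — -iz when the stem ends in a voiceless consonant (*wueh*, *ajwas*); -meg when the stem ends in a voiced consonant (*fuapiw*, *lamoz*); -u when the stem ends in a vowel (*nefe*, *wo*).
*ehizhuh* — final sound /h/ (a voiceless consonant) → -iz → *ehizhuhiz*.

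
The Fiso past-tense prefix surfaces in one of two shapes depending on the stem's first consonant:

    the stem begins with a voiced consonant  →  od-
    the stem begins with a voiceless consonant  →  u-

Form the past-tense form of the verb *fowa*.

*fowa*: first consonant = /f/, voiceless → u- → *ufowa*.

ufowa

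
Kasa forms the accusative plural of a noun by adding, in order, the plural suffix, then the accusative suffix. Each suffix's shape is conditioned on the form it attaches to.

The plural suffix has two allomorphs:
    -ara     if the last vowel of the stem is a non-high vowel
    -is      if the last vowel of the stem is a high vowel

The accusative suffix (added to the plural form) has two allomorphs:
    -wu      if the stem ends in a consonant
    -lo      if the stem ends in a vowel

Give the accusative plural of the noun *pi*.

piiswu

Since the last vowel of *pi* is /i/ (a high vowel), it takes -is, giving *piis*.
The plural form *piis* — final sound /s/ (a consonant) → -wu → *piiswu*.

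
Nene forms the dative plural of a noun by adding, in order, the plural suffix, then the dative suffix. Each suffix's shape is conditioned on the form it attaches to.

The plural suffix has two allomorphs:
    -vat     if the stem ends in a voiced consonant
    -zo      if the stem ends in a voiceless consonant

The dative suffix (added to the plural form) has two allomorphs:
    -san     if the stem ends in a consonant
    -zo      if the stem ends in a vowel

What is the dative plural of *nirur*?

Since the final consonant of *nirur* is /r/ (voiced), it takes -vat, giving *nirurvat*.
The plural form *nirurvat* — final sound /t/ (a consonant) → -san → *nirurvatsan*.

nirurvatsan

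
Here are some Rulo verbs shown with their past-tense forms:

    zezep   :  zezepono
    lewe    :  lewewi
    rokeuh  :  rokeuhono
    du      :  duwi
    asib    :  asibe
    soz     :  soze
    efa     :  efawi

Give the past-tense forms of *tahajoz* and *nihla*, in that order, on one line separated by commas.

The alternation tracks the final sound of the stem — -ono when the stem ends in a voiceless consonant (*zezep*, *rokeuh*); -e when the stem ends in a voiced consonant (*asib*, *soz*); -wi when the stem ends in a vowel (*lewe*, *du*, *efa*).
Since the final sound of *tahajoz* is /z/ (a voiced consonant), it takes -e, giving *tahajoze*.
The final sound of *nihla* is /a/, which is a vowel, so the suffix is -wi, giving *nihlawi*.

tahajoze, nihlawi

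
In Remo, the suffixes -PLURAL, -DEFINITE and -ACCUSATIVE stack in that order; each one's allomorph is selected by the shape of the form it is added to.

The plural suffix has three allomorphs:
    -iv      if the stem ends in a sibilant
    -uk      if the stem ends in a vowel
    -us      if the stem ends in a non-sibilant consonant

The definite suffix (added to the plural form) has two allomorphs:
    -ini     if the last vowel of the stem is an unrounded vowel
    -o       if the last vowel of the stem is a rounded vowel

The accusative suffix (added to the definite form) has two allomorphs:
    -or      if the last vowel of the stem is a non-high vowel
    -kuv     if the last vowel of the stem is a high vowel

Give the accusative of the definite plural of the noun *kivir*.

The final sound of *kivir* is /r/, which is a non-sibilant consonant, so the plural suffix is -us, giving *kivirus*.
Since the last vowel of the plural form *kivirus* is /u/ (a rounded vowel), it takes -o, giving *kiviruso*.
Since the last vowel of the definite form *kiviruso* is /o/ (a non-high vowel), it takes -or, giving *kivirusoor*.

kivirusoor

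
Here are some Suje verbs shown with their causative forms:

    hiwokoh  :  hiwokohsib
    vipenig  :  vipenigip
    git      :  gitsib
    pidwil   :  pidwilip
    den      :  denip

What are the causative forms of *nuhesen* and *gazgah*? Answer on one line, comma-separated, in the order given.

Looking at the final consonant of each stem: -sib when the stem ends in a voiceless consonant (*hiwokoh*, *git*); -ip when the stem ends in a voiced consonant (*vipenig*, *pidwil*, *den*).
*nuhesen*: final consonant = /n/, voiced → -ip → *nuhesenip*.
*gazgah* — final consonant /h/ (voiceless) → -sib → *gazgahsib*.

nuhesenip, gazgahsib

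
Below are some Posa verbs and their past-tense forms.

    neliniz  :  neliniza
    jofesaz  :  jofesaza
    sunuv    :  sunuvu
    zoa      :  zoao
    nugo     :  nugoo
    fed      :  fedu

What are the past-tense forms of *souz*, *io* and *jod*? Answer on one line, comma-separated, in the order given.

Looking at the final sound of each stem: -a when the stem ends in a sibilant (*neliniz*, *jofesaz*); -u when the stem ends in a non-sibilant consonant (*sunuv*, *fed*); -o when the stem ends in a vowel (*zoa*, *nugo*).
*souz* — final sound /z/ (a sibilant) → -a → *souza*.
*io*: final sound = /o/, a vowel → -o → *ioo*.
Since the final sound of *jod* is /d/ (a non-sibilant consonant), it takes -u, giving *jodu*.

souza, ioo, jodu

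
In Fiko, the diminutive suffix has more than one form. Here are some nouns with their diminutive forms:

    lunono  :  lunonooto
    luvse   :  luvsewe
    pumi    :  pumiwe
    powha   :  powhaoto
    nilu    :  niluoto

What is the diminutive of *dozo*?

The alternation tracks the last vowel of the stem — -we when the last vowel of the stem is a front vowel (*luvse*, *pumi*); -oto when the last vowel of the stem is a back vowel (*lunono*, *powha*, *nilu*).
Since the last vowel of *dozo* is /o/ (a back vowel), it takes -oto, giving *dozooto*.

dozooto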